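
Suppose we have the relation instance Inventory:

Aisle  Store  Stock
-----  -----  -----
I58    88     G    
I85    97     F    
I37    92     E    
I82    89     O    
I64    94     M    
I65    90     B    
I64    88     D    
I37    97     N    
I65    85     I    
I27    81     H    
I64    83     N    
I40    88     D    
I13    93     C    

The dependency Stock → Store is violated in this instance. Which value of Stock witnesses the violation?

N

Stock=G: 1 row → Store = 88 ✓
Stock=F: 1 row → Store = 97 ✓
Stock=E: 1 row → Store = 92 ✓
Stock=O: 1 row → Store = 89 ✓
Stock=M: 1 row → Store = 94 ✓
Stock=B: 1 row → Store = 90 ✓
Stock=D: 2 rows → Store = 88, 88 ✓
Stock=N: 2 rows → Store takes values {97, 83} — violation
Stock=I: 1 row → Store = 85 ✓
Stock=H: 1 row → Store = 81 ✓
Stock=C: 1 row → Store = 93 ✓
The only Stock value with inconsistent Store is Stock=N.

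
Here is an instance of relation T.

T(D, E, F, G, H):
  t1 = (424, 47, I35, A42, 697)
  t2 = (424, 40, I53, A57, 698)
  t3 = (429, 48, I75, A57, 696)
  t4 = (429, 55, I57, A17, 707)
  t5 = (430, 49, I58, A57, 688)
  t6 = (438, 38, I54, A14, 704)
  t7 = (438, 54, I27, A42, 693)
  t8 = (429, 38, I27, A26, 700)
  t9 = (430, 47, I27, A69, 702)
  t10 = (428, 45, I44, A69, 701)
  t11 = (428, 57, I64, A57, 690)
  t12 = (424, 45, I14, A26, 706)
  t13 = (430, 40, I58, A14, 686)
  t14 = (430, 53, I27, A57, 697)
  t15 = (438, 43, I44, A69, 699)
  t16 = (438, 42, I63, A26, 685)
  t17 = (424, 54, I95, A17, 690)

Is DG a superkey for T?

Rows 5 and 14 have the same DG value (D=430, G=A57) but are distinct tuples, so DG does not determine every attribute — not a superkey.

No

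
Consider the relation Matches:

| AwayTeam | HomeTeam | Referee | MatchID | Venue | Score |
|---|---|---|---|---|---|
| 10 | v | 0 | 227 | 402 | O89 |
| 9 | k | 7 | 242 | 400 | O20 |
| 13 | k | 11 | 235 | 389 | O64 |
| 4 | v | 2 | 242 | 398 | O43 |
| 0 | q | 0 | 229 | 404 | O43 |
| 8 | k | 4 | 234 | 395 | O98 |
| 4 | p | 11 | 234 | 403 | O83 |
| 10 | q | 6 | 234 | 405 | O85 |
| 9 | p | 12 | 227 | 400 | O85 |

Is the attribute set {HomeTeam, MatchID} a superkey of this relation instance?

All 9 rows have distinct {HomeTeam, MatchID} values, so {HomeTeam, MatchID} → (all attributes) holds and {HomeTeam, MatchID} is a superkey.

Yes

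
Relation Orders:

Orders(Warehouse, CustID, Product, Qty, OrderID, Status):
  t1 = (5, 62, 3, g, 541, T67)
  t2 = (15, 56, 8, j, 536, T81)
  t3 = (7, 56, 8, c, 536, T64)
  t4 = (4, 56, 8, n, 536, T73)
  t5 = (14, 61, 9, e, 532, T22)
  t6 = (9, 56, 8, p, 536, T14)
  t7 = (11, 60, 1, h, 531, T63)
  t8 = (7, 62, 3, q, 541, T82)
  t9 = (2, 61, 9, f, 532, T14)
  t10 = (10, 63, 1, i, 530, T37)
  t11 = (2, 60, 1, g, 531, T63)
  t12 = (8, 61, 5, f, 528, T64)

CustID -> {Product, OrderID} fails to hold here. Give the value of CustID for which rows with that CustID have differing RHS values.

61

CustID=62: rows 1, 8 → {Product,OrderID} = (3, 541), (3, 541) ✓
CustID=56: rows 2, 3, 4, 6 → {Product,OrderID} = (8, 536), (8, 536), (8, 536), (8, 536) ✓
CustID=61: rows 5, 9, 12 → {Product,OrderID} takes values {(9, 532), (5, 528)} — violation
CustID=60: rows 7, 11 → {Product,OrderID} = (1, 531), (1, 531) ✓
CustID=63: row 10 → {Product,OrderID} = (1, 530) ✓
The only CustID value with inconsistent RHS is CustID=61.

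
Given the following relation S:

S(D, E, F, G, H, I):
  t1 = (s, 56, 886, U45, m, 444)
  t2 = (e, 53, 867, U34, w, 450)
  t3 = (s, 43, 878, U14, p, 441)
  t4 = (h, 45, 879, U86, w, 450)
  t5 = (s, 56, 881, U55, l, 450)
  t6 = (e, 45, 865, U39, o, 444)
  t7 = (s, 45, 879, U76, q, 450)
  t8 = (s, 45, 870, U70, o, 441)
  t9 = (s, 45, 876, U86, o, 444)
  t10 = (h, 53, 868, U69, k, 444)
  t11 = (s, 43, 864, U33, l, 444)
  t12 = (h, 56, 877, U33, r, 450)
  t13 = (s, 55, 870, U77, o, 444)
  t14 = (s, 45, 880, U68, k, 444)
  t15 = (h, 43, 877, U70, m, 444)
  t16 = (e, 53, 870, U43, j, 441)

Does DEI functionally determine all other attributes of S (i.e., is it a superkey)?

Rows 9 and 14 have the same DEI value (D=s, E=45, I=444) but are distinct tuples, so DEI does not determine every attribute — not a superkey.

No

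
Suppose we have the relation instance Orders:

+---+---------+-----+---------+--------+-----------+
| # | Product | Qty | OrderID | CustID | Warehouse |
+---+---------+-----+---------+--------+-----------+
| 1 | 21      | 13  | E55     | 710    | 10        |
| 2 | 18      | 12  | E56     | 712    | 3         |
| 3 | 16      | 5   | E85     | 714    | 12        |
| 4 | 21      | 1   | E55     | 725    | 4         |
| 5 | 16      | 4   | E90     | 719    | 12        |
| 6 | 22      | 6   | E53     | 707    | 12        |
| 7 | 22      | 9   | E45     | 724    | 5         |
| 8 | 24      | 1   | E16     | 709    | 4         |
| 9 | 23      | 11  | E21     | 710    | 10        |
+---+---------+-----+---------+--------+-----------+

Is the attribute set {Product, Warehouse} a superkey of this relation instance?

Rows 3 and 5 have the same {Product, Warehouse} value (Product=16, Warehouse=12) but are distinct tuples, so {Product, Warehouse} does not determine every attribute — not a superkey.

No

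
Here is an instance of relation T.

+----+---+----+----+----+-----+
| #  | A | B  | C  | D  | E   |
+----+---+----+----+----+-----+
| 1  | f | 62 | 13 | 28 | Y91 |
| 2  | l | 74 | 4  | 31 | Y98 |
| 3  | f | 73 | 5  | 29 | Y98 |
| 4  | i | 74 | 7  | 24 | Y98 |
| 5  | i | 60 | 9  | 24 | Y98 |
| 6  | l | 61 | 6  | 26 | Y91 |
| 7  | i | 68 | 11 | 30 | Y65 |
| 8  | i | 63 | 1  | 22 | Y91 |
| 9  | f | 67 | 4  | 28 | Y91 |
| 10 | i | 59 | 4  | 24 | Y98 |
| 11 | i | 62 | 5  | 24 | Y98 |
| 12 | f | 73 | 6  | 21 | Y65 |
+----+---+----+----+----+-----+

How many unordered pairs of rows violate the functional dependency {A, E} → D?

(A=f, E=Y91): all 2 rows agree on D — 0 pairs.
(A=i, E=Y98): all 4 rows agree on D — 0 pairs.

0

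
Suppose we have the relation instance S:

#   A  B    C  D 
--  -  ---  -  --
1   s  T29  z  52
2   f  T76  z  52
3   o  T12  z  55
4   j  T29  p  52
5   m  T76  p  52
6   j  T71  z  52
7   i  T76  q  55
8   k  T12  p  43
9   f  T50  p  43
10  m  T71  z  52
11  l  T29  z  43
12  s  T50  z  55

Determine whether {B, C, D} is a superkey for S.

No

Rows 6 and 10 have the same {B, C, D} value (B=T71, C=z, D=52) but are distinct tuples, so {B, C, D} does not determine every attribute — not a superkey.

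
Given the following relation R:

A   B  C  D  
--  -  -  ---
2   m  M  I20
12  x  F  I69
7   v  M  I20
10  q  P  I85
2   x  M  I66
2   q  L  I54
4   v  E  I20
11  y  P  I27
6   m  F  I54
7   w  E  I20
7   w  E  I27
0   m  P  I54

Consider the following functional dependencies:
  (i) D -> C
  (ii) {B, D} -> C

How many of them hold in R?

0

(i) D -> C: D=I20: 4 rows → C takes values {M, E} — violation; D=I54: 3 rows → C takes values {L, F, P} — violation; D=I27: 2 rows → C takes values {P, E} — violation — fails.
(ii) {B, D} -> C: (B=v, D=I20): 2 rows → C takes values {M, E} — violation; (B=m, D=I54): 2 rows → C takes values {F, P} — violation — fails.
None of the 2 dependencies hold.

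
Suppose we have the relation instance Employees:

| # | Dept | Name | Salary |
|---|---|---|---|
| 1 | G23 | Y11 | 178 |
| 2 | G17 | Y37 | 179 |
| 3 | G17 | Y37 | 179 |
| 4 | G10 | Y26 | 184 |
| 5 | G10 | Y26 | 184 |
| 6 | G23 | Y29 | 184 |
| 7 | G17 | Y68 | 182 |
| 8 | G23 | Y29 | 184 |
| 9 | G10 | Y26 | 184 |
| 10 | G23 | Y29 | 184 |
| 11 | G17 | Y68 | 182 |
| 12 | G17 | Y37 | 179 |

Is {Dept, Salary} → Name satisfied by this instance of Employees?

Yes

(Dept=G23, Salary=178): row 1 → Name = Y11 ✓
(Dept=G17, Salary=179): rows 2, 3, 12 → Name = Y37, Y37, Y37 ✓
(Dept=G10, Salary=184): rows 4, 5, 9 → Name = Y26, Y26, Y26 ✓
(Dept=G23, Salary=184): rows 6, 8, 10 → Name = Y29, Y29, Y29 ✓
(Dept=G17, Salary=182): rows 7, 11 → Name = Y68, Y68 ✓
Every {Dept, Salary} value is associated with a single Name value, so {Dept, Salary} → Name holds.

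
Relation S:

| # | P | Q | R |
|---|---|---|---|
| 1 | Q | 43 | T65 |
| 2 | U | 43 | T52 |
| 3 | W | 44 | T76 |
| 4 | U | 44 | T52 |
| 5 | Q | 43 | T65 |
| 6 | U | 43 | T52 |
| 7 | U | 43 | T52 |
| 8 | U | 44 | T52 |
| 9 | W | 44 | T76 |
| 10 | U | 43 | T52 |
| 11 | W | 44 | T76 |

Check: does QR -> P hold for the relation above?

(Q=43, R=T65): rows 1, 5 → P = Q, Q ✓
(Q=43, R=T52): rows 2, 6, 7, 10 → P = U, U, U, U ✓
(Q=44, R=T76): rows 3, 9, 11 → P = W, W, W ✓
(Q=44, R=T52): rows 4, 8 → P = U, U ✓
Every QR value is associated with a single P value, so QR -> P holds.

Yes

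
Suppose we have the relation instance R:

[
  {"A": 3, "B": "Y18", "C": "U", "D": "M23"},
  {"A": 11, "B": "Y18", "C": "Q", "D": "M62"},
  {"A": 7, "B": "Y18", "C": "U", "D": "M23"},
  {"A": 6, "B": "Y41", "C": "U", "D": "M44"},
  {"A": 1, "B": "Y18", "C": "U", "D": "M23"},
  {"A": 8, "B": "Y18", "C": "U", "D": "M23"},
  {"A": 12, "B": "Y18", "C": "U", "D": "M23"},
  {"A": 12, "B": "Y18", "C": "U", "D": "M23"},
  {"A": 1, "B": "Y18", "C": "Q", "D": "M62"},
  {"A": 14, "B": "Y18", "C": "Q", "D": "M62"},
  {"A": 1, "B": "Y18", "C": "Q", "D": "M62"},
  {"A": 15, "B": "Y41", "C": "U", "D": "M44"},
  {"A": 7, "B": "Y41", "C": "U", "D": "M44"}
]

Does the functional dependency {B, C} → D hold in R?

(B=Y18, C=U): 6 rows → D = M23, M23, M23, M23, M23, M23 ✓
(B=Y18, C=Q): 4 rows → D = M62, M62, M62, M62 ✓
(B=Y41, C=U): 3 rows → D = M44, M44, M44 ✓
Every {B, C} value is associated with a single D value, so {B, C} → D holds.

Yes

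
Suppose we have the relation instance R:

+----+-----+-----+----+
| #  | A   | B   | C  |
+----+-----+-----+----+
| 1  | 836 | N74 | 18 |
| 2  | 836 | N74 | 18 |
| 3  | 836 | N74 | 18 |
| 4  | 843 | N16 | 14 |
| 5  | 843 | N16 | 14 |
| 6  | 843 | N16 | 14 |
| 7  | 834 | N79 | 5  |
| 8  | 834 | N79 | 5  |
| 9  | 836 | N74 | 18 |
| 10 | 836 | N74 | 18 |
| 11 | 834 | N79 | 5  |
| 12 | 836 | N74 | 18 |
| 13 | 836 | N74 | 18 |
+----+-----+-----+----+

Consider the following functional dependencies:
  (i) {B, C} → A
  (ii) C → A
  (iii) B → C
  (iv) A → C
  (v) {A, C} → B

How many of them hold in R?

(i) {B, C} → A: every LHS value maps to a single RHS value — holds.
(ii) C → A: every LHS value maps to a single RHS value — holds.
(iii) B → C: every LHS value maps to a single RHS value — holds.
(iv) A → C: every LHS value maps to a single RHS value — holds.
(v) {A, C} → B: every LHS value maps to a single RHS value — holds.
5 of the 5 dependencies hold.

5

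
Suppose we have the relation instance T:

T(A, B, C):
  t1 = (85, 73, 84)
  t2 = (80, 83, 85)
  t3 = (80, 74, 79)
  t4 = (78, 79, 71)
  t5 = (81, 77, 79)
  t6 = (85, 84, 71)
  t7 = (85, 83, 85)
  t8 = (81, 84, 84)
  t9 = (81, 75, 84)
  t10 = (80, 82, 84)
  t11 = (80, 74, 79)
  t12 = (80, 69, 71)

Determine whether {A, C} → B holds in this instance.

(A=85, C=84): row 1 → B = 73 ✓
(A=80, C=85): row 2 → B = 83 ✓
(A=80, C=79): rows 3, 11 → B = 74, 74 ✓
(A=78, C=71): row 4 → B = 79 ✓
(A=81, C=79): row 5 → B = 77 ✓
(A=85, C=71): row 6 → B = 84 ✓
(A=85, C=85): row 7 → B = 83 ✓
(A=81, C=84): rows 8, 9 → B takes values {84, 75} — violation
(A=80, C=84): row 10 → B = 82 ✓
(A=80, C=71): row 12 → B = 69 ✓
Two rows agree on {A, C} but differ on B, so {A, C} → B does not hold.

No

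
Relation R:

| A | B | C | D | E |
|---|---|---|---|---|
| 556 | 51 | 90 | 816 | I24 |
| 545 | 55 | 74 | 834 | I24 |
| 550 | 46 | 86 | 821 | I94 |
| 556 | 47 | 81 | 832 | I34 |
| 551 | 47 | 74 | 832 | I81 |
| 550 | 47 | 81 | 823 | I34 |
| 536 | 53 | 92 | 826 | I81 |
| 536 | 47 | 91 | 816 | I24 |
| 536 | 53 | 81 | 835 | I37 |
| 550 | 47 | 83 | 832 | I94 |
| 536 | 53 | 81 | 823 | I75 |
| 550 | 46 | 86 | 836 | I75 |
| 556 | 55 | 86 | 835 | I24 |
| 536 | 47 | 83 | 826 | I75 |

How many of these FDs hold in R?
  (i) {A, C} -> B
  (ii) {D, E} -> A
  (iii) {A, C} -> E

1

(i) {A, C} -> B: every LHS value maps to a single RHS value — holds.
(ii) {D, E} -> A: (D=816, E=I24): 2 rows → A takes values {556, 536} — violation — fails.
(iii) {A, C} -> E: (A=550, C=86): 2 rows → E takes values {I94, I75} — violation; (A=536, C=81): 2 rows → E takes values {I37, I75} — violation — fails.
1 of the 3 dependencies holds.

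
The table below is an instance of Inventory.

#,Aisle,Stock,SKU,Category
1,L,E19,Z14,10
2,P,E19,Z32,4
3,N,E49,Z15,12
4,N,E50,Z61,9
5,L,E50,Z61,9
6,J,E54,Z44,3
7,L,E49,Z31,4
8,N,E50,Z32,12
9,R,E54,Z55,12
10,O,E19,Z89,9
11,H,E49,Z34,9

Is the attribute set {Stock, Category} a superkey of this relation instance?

Rows 4 and 5 have the same {Stock, Category} value (Stock=E50, Category=9) but are distinct tuples, so {Stock, Category} does not determine every attribute — not a superkey.

No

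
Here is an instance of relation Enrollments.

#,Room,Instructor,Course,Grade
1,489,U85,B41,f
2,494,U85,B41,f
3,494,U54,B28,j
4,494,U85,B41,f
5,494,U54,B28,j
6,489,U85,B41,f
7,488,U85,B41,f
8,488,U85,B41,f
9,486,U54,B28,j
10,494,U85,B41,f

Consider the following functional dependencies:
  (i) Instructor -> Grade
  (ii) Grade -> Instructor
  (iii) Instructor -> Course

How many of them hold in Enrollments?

3

(i) Instructor -> Grade: every LHS value maps to a single RHS value — holds.
(ii) Grade -> Instructor: every LHS value maps to a single RHS value — holds.
(iii) Instructor -> Course: every LHS value maps to a single RHS value — holds.
3 of the 3 dependencies hold.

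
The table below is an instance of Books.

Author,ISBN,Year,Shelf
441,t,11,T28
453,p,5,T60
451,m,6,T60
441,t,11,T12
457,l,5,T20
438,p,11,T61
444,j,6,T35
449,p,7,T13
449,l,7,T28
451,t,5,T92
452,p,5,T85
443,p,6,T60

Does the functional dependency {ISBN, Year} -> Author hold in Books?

No

(ISBN=t, Year=11): 2 rows → Author = 441, 441 ✓
(ISBN=p, Year=5): 2 rows → Author takes values {453, 452} — violation
(ISBN=m, Year=6): 1 row → Author = 451 ✓
(ISBN=l, Year=5): 1 row → Author = 457 ✓
(ISBN=p, Year=11): 1 row → Author = 438 ✓
(ISBN=j, Year=6): 1 row → Author = 444 ✓
(ISBN=p, Year=7): 1 row → Author = 449 ✓
(ISBN=l, Year=7): 1 row → Author = 449 ✓
(ISBN=t, Year=5): 1 row → Author = 451 ✓
(ISBN=p, Year=6): 1 row → Author = 443 ✓
Two rows agree on {ISBN, Year} but differ on Author, so {ISBN, Year} -> Author does not hold.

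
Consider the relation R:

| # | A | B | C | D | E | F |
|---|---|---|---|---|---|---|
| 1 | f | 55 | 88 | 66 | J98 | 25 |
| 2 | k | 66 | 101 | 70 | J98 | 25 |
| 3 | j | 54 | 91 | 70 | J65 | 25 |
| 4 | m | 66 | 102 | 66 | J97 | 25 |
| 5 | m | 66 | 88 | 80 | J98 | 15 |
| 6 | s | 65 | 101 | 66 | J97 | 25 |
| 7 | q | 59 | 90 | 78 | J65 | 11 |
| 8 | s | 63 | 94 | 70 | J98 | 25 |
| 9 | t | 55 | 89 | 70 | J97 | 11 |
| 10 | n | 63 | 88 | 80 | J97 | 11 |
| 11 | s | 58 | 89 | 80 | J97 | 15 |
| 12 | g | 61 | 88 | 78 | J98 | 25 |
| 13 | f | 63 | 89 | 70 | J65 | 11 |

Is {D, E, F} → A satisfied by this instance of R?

No

(D=66, E=J98, F=25): row 1 → A = f ✓
(D=70, E=J98, F=25): rows 2, 8 → A takes values {k, s} — violation
(D=70, E=J65, F=25): row 3 → A = j ✓
(D=66, E=J97, F=25): rows 4, 6 → A takes values {m, s} — violation
(D=80, E=J98, F=15): row 5 → A = m ✓
(D=78, E=J65, F=11): row 7 → A = q ✓
(D=70, E=J97, F=11): row 9 → A = t ✓
(D=80, E=J97, F=11): row 10 → A = n ✓
(D=80, E=J97, F=15): row 11 → A = s ✓
(D=78, E=J98, F=25): row 12 → A = g ✓
(D=70, E=J65, F=11): row 13 → A = f ✓
Two rows agree on {D, E, F} but differ on A, so {D, E, F} → A does not hold.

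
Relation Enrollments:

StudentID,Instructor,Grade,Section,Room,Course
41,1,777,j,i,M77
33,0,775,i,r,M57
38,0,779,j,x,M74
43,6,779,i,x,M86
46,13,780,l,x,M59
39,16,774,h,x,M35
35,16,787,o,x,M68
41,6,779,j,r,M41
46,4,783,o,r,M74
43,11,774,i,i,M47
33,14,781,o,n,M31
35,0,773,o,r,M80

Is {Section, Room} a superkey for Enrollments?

Two distinct rows share (Section=o, Room=r), so {Section, Room} does not determine every attribute — not a superkey.

No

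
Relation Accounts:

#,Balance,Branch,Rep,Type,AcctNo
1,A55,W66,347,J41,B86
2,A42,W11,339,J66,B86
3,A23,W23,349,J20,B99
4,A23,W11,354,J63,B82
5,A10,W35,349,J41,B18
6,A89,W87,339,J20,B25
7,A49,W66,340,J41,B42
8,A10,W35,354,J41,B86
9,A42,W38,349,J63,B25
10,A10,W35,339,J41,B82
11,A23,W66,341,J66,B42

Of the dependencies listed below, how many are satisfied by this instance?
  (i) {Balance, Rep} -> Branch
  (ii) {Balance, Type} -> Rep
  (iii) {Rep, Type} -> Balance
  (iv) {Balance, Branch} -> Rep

(i) {Balance, Rep} -> Branch: every LHS value maps to a single RHS value — holds.
(ii) {Balance, Type} -> Rep: (Balance=A10, Type=J41): rows 5, 8, 10 → Rep takes values {349, 354, 339} — violation — fails.
(iii) {Rep, Type} -> Balance: every LHS value maps to a single RHS value — holds.
(iv) {Balance, Branch} -> Rep: (Balance=A10, Branch=W35): rows 5, 8, 10 → Rep takes values {349, 354, 339} — violation — fails.
2 of the 4 dependencies hold.

2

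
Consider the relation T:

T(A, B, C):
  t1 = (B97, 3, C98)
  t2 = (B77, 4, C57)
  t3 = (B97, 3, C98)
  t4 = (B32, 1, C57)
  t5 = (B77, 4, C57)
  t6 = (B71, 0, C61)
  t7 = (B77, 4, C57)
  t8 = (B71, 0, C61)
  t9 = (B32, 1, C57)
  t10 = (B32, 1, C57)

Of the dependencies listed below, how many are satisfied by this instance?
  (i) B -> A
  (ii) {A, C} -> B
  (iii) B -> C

(i) B -> A: every LHS value maps to a single RHS value — holds.
(ii) {A, C} -> B: every LHS value maps to a single RHS value — holds.
(iii) B -> C: every LHS value maps to a single RHS value — holds.
3 of the 3 dependencies hold.

3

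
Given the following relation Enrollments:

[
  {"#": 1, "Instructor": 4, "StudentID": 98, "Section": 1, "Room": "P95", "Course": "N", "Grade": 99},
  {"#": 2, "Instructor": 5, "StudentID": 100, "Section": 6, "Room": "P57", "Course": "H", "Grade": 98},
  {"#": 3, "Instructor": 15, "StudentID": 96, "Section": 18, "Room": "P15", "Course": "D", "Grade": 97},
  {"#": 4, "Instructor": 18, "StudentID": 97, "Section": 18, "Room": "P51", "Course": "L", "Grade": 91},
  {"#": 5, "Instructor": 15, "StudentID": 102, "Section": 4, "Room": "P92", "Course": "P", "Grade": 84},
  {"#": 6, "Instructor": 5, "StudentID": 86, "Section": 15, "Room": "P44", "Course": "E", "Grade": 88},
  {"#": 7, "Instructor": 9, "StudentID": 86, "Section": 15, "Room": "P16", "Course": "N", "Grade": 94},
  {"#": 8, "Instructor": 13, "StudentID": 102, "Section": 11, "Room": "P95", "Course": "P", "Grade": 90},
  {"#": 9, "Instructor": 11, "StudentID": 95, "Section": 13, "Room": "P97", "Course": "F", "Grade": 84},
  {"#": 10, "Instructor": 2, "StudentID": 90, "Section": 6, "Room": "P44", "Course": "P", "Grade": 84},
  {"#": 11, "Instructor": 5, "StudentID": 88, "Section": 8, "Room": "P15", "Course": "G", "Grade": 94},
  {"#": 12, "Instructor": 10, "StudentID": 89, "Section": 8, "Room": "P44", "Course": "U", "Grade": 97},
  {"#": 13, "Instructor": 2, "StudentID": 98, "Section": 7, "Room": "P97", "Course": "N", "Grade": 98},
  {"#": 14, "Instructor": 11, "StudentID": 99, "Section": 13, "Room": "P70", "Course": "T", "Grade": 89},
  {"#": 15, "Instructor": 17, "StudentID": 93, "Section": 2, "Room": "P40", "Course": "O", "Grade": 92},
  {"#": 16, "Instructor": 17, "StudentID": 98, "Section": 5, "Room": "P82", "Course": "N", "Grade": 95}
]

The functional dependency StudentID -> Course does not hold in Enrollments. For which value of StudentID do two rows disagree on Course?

86

StudentID=98: rows 1, 13, 16 → Course = N, N, N ✓
StudentID=100: row 2 → Course = H ✓
StudentID=96: row 3 → Course = D ✓
StudentID=97: row 4 → Course = L ✓
StudentID=102: rows 5, 8 → Course = P, P ✓
StudentID=86: rows 6, 7 → Course takes values {E, N} — violation
StudentID=95: row 9 → Course = F ✓
StudentID=90: row 10 → Course = P ✓
StudentID=88: row 11 → Course = G ✓
StudentID=89: row 12 → Course = U ✓
StudentID=99: row 14 → Course = T ✓
StudentID=93: row 15 → Course = O ✓
The only StudentID value with inconsistent Course is StudentID=86.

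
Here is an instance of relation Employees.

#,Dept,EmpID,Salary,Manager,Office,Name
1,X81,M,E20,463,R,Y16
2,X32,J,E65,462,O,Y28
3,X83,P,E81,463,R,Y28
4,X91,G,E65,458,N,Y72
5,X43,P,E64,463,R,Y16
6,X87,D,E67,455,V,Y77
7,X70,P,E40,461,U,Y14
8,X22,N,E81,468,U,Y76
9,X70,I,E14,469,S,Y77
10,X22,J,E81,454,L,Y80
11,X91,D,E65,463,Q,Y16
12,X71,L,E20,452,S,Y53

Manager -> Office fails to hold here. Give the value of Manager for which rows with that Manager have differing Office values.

Manager=463: rows 1, 3, 5, 11 → Office takes values {R, Q} — violation
Manager=462: row 2 → Office = O ✓
Manager=458: row 4 → Office = N ✓
Manager=455: row 6 → Office = V ✓
Manager=461: row 7 → Office = U ✓
Manager=468: row 8 → Office = U ✓
Manager=469: row 9 → Office = S ✓
Manager=454: row 10 → Office = L ✓
Manager=452: row 12 → Office = S ✓
The only Manager value with inconsistent Office is Manager=463.

463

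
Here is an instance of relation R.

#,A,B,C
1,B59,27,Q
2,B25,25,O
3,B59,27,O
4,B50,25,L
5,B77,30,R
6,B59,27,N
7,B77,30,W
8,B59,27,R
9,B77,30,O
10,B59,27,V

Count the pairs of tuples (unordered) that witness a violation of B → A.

B=27: all 5 rows agree on A — 0 pairs.
B=25: violating pairs (2,4) — 1 pair.
B=30: all 3 rows agree on A — 0 pairs.

1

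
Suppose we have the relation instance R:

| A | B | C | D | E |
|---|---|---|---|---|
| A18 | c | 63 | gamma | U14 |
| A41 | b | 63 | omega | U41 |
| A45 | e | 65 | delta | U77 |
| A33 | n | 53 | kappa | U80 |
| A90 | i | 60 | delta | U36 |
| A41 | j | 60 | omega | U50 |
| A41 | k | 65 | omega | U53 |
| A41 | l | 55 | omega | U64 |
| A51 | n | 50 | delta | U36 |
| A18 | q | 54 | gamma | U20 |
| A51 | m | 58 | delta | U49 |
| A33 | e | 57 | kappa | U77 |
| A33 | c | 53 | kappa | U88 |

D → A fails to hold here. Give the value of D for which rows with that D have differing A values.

D=gamma: 2 rows → A = A18, A18 ✓
D=omega: 4 rows → A = A41, A41, A41, A41 ✓
D=delta: 4 rows → A takes values {A45, A90, A51} — violation
D=kappa: 3 rows → A = A33, A33, A33 ✓
The only D value with inconsistent A is D=delta.

delta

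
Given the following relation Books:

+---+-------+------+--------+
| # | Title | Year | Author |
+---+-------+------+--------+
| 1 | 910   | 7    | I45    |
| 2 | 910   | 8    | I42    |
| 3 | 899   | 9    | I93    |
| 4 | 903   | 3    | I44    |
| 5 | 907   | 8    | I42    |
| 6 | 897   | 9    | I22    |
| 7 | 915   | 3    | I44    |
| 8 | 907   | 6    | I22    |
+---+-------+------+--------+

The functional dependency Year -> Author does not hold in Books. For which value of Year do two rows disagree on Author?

9

Year=7: row 1 → Author = I45 ✓
Year=8: rows 2, 5 → Author = I42, I42 ✓
Year=9: rows 3, 6 → Author takes values {I93, I22} — violation
Year=3: rows 4, 7 → Author = I44, I44 ✓
Year=6: row 8 → Author = I22 ✓
The only Year value with inconsistent Author is Year=9.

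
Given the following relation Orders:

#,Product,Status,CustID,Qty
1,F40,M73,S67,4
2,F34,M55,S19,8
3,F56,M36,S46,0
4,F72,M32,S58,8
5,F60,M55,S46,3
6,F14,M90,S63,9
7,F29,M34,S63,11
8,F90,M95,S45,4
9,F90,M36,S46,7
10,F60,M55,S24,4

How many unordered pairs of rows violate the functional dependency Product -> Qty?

2

Product=F60: violating pairs (5,10) — 1 pair.
Product=F90: violating pairs (8,9) — 1 pair.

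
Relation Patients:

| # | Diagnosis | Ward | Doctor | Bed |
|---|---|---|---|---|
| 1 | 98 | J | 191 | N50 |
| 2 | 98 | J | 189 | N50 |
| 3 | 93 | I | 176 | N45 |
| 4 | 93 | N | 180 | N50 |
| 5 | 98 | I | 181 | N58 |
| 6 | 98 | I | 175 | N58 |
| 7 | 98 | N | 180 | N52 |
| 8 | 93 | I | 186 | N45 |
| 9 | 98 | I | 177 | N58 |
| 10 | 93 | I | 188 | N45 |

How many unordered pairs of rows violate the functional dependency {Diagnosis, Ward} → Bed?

(Diagnosis=98, Ward=J): all 2 rows agree on Bed — 0 pairs.
(Diagnosis=93, Ward=I): all 3 rows agree on Bed — 0 pairs.
(Diagnosis=98, Ward=I): all 3 rows agree on Bed — 0 pairs.

0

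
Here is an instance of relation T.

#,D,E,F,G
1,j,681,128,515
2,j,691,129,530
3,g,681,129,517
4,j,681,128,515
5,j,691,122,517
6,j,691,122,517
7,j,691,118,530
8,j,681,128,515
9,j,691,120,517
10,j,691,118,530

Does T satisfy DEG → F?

No

(D=j, E=681, G=515): rows 1, 4, 8 → F = 128, 128, 128 ✓
(D=j, E=691, G=530): rows 2, 7, 10 → F takes values {129, 118} — violation
(D=g, E=681, G=517): row 3 → F = 129 ✓
(D=j, E=691, G=517): rows 5, 6, 9 → F takes values {122, 120} — violation
Two rows agree on DEG but differ on F, so DEG → F does not hold.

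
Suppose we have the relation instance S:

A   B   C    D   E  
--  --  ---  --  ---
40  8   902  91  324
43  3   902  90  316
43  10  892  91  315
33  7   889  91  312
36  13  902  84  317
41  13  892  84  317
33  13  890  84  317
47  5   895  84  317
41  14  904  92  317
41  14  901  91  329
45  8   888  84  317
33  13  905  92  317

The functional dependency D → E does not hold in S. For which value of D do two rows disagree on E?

91

D=91: 4 rows → E takes values {324, 315, 312, 329} — violation
D=90: 1 row → E = 316 ✓
D=84: 5 rows → E = 317, 317, 317, 317, 317 ✓
D=92: 2 rows → E = 317, 317 ✓
The only D value with inconsistent E is D=91.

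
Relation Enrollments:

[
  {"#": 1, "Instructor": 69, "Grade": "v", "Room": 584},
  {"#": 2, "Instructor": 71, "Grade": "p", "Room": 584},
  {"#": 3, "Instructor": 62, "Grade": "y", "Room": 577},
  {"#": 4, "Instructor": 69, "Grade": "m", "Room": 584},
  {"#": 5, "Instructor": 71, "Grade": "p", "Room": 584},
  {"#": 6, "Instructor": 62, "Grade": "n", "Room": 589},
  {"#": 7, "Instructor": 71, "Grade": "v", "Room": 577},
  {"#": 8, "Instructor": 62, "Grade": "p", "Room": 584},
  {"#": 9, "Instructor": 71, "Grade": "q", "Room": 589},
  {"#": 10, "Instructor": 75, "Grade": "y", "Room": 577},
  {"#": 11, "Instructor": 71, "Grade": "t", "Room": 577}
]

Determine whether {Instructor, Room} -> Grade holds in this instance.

No

(Instructor=69, Room=584): rows 1, 4 → Grade takes values {v, m} — violation
(Instructor=71, Room=584): rows 2, 5 → Grade = p, p ✓
(Instructor=62, Room=577): row 3 → Grade = y ✓
(Instructor=62, Room=589): row 6 → Grade = n ✓
(Instructor=71, Room=577): rows 7, 11 → Grade takes values {v, t} — violation
(Instructor=62, Room=584): row 8 → Grade = p ✓
(Instructor=71, Room=589): row 9 → Grade = q ✓
(Instructor=75, Room=577): row 10 → Grade = y ✓
Two rows agree on {Instructor, Room} but differ on Grade, so {Instructor, Room} -> Grade does not hold.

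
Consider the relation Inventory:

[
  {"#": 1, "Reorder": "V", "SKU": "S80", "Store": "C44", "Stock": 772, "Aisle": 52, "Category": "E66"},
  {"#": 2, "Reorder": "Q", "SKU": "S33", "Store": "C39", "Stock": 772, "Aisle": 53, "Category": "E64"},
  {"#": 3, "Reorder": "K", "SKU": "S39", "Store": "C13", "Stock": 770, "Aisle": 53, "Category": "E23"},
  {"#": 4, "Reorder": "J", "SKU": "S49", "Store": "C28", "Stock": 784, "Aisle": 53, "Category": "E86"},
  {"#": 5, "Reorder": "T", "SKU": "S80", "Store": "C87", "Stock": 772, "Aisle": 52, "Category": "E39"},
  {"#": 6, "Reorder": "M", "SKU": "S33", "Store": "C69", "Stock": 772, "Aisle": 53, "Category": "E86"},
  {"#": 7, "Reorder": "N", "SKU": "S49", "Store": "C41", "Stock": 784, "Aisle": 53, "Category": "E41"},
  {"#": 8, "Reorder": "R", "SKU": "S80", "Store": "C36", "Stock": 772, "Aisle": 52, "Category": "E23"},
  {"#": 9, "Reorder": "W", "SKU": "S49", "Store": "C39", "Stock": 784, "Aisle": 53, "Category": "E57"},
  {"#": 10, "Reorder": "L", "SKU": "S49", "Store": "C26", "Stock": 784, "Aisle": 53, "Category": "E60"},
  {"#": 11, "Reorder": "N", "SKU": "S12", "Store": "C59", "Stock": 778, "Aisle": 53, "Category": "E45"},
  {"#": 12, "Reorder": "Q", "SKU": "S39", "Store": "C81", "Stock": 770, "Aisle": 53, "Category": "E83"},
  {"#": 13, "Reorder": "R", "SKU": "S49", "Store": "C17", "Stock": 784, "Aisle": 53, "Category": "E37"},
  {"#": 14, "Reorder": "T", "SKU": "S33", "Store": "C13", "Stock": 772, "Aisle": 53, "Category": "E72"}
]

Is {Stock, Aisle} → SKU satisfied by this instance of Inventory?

(Stock=772, Aisle=52): rows 1, 5, 8 → SKU = S80, S80, S80 ✓
(Stock=772, Aisle=53): rows 2, 6, 14 → SKU = S33, S33, S33 ✓
(Stock=770, Aisle=53): rows 3, 12 → SKU = S39, S39 ✓
(Stock=784, Aisle=53): rows 4, 7, 9, 10, 13 → SKU = S49, S49, S49, S49, S49 ✓
(Stock=778, Aisle=53): row 11 → SKU = S12 ✓
Every {Stock, Aisle} value is associated with a single SKU value, so {Stock, Aisle} → SKU holds.

Yes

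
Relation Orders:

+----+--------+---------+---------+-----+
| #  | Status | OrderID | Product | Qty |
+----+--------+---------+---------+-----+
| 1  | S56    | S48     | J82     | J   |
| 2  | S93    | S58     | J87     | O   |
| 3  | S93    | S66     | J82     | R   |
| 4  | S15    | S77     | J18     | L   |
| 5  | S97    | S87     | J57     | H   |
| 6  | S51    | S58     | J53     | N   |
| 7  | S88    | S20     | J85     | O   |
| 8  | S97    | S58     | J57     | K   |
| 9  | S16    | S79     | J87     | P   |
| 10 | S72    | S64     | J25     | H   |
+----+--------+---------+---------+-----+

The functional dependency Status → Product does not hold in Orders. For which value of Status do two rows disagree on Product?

S93

Status=S56: row 1 → Product = J82 ✓
Status=S93: rows 2, 3 → Product takes values {J87, J82} — violation
Status=S15: row 4 → Product = J18 ✓
Status=S97: rows 5, 8 → Product = J57, J57 ✓
Status=S51: row 6 → Product = J53 ✓
Status=S88: row 7 → Product = J85 ✓
Status=S16: row 9 → Product = J87 ✓
Status=S72: row 10 → Product = J25 ✓
The only Status value with inconsistent Product is Status=S93.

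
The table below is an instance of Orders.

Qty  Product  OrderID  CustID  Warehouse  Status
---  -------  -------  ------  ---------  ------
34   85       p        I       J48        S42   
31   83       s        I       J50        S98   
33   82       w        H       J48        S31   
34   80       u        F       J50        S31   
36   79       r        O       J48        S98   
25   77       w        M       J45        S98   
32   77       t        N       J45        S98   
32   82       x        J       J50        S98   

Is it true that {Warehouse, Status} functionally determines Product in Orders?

(Warehouse=J48, Status=S42): 1 row → Product = 85 ✓
(Warehouse=J50, Status=S98): 2 rows → Product takes values {83, 82} — violation
(Warehouse=J48, Status=S31): 1 row → Product = 82 ✓
(Warehouse=J50, Status=S31): 1 row → Product = 80 ✓
(Warehouse=J48, Status=S98): 1 row → Product = 79 ✓
(Warehouse=J45, Status=S98): 2 rows → Product = 77, 77 ✓
Two rows agree on {Warehouse, Status} but differ on Product, so {Warehouse, Status} → Product does not hold.

No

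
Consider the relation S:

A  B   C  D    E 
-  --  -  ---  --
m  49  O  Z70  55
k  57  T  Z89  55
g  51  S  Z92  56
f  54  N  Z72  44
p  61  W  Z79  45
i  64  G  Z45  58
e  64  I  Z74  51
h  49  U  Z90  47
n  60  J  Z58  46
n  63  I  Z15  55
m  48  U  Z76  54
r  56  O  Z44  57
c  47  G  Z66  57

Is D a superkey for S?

All 13 rows have distinct D values, so D → (all attributes) holds and D is a superkey.

Yes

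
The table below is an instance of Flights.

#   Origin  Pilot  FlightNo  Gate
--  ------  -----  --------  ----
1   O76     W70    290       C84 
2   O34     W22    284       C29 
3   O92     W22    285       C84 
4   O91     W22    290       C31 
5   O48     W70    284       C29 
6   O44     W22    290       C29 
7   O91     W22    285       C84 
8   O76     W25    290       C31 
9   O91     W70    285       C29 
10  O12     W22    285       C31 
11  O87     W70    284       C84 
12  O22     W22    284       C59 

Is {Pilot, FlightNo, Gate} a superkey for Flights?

No

Rows 3 and 7 have the same {Pilot, FlightNo, Gate} value (Pilot=W22, FlightNo=285, Gate=C84) but are distinct tuples, so {Pilot, FlightNo, Gate} does not determine every attribute — not a superkey.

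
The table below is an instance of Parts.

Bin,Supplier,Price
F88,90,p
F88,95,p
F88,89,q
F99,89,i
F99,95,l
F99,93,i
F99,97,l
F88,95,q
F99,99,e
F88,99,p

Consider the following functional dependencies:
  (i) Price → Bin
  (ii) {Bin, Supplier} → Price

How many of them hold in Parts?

1

(i) Price → Bin: every LHS value maps to a single RHS value — holds.
(ii) {Bin, Supplier} → Price: (Bin=F88, Supplier=95): 2 rows → Price takes values {p, q} — violation — fails.
1 of the 2 dependencies holds.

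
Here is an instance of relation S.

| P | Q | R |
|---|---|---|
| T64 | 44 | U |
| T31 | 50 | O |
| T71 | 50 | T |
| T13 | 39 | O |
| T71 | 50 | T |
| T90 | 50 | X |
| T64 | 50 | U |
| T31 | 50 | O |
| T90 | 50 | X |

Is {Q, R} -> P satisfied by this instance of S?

Yes

(Q=44, R=U): 1 row → P = T64 ✓
(Q=50, R=O): 2 rows → P = T31, T31 ✓
(Q=50, R=T): 2 rows → P = T71, T71 ✓
(Q=39, R=O): 1 row → P = T13 ✓
(Q=50, R=X): 2 rows → P = T90, T90 ✓
(Q=50, R=U): 1 row → P = T64 ✓
Every {Q, R} value is associated with a single P value, so {Q, R} -> P holds.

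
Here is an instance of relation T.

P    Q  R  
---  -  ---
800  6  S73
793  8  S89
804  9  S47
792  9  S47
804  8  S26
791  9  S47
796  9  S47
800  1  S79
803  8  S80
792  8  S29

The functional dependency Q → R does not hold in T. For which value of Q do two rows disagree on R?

8

Q=6: 1 row → R = S73 ✓
Q=8: 4 rows → R takes values {S89, S26, S80, S29} — violation
Q=9: 4 rows → R = S47, S47, S47, S47 ✓
Q=1: 1 row → R = S79 ✓
The only Q value with inconsistent R is Q=8.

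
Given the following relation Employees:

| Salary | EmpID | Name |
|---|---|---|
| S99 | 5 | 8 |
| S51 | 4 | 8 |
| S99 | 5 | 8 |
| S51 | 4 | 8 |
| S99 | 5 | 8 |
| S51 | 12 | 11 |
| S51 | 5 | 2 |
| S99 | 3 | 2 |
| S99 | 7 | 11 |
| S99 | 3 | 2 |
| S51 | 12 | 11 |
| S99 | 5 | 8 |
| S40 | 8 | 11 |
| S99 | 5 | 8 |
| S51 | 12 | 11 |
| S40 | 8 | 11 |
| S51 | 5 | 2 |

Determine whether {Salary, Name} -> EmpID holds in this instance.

Yes

(Salary=S99, Name=8): 5 rows → EmpID = 5, 5, 5, 5, 5 ✓
(Salary=S51, Name=8): 2 rows → EmpID = 4, 4 ✓
(Salary=S51, Name=11): 3 rows → EmpID = 12, 12, 12 ✓
(Salary=S51, Name=2): 2 rows → EmpID = 5, 5 ✓
(Salary=S99, Name=2): 2 rows → EmpID = 3, 3 ✓
(Salary=S99, Name=11): 1 row → EmpID = 7 ✓
(Salary=S40, Name=11): 2 rows → EmpID = 8, 8 ✓
Every {Salary, Name} value is associated with a single EmpID value, so {Salary, Name} -> EmpID holds.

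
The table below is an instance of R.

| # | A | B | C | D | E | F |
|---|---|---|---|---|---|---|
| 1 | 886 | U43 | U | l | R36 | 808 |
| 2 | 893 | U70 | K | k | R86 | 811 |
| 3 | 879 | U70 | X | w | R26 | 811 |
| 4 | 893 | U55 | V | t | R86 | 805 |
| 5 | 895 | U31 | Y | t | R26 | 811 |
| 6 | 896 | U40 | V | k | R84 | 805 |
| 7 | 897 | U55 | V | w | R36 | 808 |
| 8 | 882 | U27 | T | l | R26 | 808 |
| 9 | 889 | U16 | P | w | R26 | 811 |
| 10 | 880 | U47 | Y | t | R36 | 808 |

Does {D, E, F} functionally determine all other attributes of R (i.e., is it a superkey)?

Rows 3 and 9 have the same {D, E, F} value (D=w, E=R26, F=811) but are distinct tuples, so {D, E, F} does not determine every attribute — not a superkey.

No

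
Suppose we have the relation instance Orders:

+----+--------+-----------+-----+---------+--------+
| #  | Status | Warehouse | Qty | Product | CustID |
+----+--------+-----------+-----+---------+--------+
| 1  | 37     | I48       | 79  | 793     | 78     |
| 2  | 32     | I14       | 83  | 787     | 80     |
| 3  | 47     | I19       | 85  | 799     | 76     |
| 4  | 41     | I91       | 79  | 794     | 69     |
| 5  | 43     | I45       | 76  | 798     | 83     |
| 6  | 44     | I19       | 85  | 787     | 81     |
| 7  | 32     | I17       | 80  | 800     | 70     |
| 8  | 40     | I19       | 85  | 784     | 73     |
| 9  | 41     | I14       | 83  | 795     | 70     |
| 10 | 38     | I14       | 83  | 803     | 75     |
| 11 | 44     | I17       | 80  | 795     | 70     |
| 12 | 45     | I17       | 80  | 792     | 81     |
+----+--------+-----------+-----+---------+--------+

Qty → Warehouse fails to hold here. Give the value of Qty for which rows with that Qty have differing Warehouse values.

79

Qty=79: rows 1, 4 → Warehouse takes values {I48, I91} — violation
Qty=83: rows 2, 9, 10 → Warehouse = I14, I14, I14 ✓
Qty=85: rows 3, 6, 8 → Warehouse = I19, I19, I19 ✓
Qty=76: row 5 → Warehouse = I45 ✓
Qty=80: rows 7, 11, 12 → Warehouse = I17, I17, I17 ✓
The only Qty value with inconsistent Warehouse is Qty=79.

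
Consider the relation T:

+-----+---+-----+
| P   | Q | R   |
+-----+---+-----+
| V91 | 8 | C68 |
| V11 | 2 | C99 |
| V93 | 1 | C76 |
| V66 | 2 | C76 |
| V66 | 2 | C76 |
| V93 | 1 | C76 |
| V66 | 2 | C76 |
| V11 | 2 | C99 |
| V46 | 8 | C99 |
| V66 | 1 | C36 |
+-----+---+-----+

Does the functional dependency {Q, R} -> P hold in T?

Yes

(Q=8, R=C68): 1 row → P = V91 ✓
(Q=2, R=C99): 2 rows → P = V11, V11 ✓
(Q=1, R=C76): 2 rows → P = V93, V93 ✓
(Q=2, R=C76): 3 rows → P = V66, V66, V66 ✓
(Q=8, R=C99): 1 row → P = V46 ✓
(Q=1, R=C36): 1 row → P = V66 ✓
Every {Q, R} value is associated with a single P value, so {Q, R} -> P holds.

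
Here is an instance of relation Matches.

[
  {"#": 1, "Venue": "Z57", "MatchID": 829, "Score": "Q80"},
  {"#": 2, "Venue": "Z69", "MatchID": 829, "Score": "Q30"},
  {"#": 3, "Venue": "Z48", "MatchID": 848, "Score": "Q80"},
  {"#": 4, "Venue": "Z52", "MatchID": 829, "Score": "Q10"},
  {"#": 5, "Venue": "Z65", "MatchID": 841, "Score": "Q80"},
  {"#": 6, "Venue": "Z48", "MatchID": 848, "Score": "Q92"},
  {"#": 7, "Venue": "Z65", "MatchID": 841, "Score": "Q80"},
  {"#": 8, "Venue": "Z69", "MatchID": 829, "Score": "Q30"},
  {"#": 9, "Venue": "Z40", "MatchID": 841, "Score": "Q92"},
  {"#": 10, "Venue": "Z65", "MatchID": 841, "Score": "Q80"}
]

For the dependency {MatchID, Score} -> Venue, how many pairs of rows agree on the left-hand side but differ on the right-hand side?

(MatchID=829, Score=Q30): all 2 rows agree on Venue — 0 pairs.
(MatchID=841, Score=Q80): all 3 rows agree on Venue — 0 pairs.

0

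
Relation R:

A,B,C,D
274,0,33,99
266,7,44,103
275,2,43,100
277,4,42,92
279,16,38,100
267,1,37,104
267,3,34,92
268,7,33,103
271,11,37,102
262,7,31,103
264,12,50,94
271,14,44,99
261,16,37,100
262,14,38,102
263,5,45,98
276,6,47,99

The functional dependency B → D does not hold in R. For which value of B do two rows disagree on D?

B=0: 1 row → D = 99 ✓
B=7: 3 rows → D = 103, 103, 103 ✓
B=2: 1 row → D = 100 ✓
B=4: 1 row → D = 92 ✓
B=16: 2 rows → D = 100, 100 ✓
B=1: 1 row → D = 104 ✓
B=3: 1 row → D = 92 ✓
B=11: 1 row → D = 102 ✓
B=12: 1 row → D = 94 ✓
B=14: 2 rows → D takes values {99, 102} — violation
B=5: 1 row → D = 98 ✓
B=6: 1 row → D = 99 ✓
The only B value with inconsistent D is B=14.

14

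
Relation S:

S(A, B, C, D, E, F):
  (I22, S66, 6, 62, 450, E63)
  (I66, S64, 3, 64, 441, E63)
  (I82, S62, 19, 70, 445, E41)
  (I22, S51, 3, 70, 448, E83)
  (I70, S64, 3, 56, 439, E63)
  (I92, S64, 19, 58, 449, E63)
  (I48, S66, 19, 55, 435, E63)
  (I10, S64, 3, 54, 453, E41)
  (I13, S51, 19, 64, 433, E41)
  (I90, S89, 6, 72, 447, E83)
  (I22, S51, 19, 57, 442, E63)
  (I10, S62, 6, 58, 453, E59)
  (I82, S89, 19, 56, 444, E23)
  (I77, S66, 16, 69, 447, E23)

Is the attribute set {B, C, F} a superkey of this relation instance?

No

Two distinct rows share (B=S64, C=3, F=E63), so {B, C, F} does not determine every attribute — not a superkey.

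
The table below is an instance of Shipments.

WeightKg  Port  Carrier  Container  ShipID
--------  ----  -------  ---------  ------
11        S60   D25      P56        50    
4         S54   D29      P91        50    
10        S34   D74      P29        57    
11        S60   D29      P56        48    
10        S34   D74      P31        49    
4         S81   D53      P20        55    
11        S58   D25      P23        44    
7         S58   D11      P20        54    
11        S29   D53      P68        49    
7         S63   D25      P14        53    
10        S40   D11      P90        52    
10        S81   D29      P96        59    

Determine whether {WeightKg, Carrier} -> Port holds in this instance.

(WeightKg=11, Carrier=D25): 2 rows → Port takes values {S60, S58} — violation
(WeightKg=4, Carrier=D29): 1 row → Port = S54 ✓
(WeightKg=10, Carrier=D74): 2 rows → Port = S34, S34 ✓
(WeightKg=11, Carrier=D29): 1 row → Port = S60 ✓
(WeightKg=4, Carrier=D53): 1 row → Port = S81 ✓
(WeightKg=7, Carrier=D11): 1 row → Port = S58 ✓
(WeightKg=11, Carrier=D53): 1 row → Port = S29 ✓
(WeightKg=7, Carrier=D25): 1 row → Port = S63 ✓
(WeightKg=10, Carrier=D11): 1 row → Port = S40 ✓
(WeightKg=10, Carrier=D29): 1 row → Port = S81 ✓
Two rows agree on {WeightKg, Carrier} but differ on Port, so {WeightKg, Carrier} -> Port does not hold.

No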